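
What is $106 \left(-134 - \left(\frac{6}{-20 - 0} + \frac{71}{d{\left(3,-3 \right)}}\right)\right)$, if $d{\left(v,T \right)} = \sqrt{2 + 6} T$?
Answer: $- \frac{70861}{5} + \frac{3763 \sqrt{2}}{6} \approx -13285.0$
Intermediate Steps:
$d{\left(v,T \right)} = 2 T \sqrt{2}$ ($d{\left(v,T \right)} = \sqrt{8} T = 2 \sqrt{2} T = 2 T \sqrt{2}$)
$106 \left(-134 - \left(\frac{6}{-20 - 0} + \frac{71}{d{\left(3,-3 \right)}}\right)\right) = 106 \left(-134 - \left(\frac{6}{-20 - 0} + 71 \left(- \frac{\sqrt{2}}{12}\right)\right)\right) = 106 \left(-134 - \left(\frac{6}{-20 + 0} + 71 \left(- \frac{\sqrt{2}}{12}\right)\right)\right) = 106 \left(-134 - \left(- \frac{3}{10} + 71 \left(- \frac{1}{12}\right) \sqrt{2}\right)\right) = 106 \left(-134 - \left(- \frac{3}{10} - \frac{71 \sqrt{2}}{12}\right)\right) = 106 \left(-134 + \left(\frac{71 \sqrt{2}}{12} + \frac{3}{10}\right)\right) = 106 \left(-134 + \left(\frac{3}{10} + \frac{71 \sqrt{2}}{12}\right)\right) = 106 \left(- \frac{1337}{10} + \frac{71 \sqrt{2}}{12}\right) = - \frac{70861}{5} + \frac{3763 \sqrt{2}}{6}$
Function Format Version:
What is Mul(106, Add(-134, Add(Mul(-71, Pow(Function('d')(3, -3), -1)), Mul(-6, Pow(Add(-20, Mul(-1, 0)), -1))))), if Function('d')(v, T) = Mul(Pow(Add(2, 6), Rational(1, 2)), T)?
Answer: Add(Rational(-70861, 5), Mul(Rational(3763, 6), Pow(2, Rational(1, 2)))) ≈ -13285.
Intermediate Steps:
Function('d')(v, T) = Mul(2, T, Pow(2, Rational(1, 2))) (Function('d')(v, T) = Mul(Pow(8, Rational(1, 2)), T) = Mul(Mul(2, Pow(2, Rational(1, 2))), T) = Mul(2, T, Pow(2, Rational(1, 2))))
Mul(106, Add(-134, Add(Mul(-71, Pow(Function('d')(3, -3), -1)), Mul(-6, Pow(Add(-20, Mul(-1, 0)), -1))))) = Mul(106, Add(-134, Add(Mul(-71, Pow(Mul(2, -3, Pow(2, Rational(1, 2))), -1)), Mul(-6, Pow(Add(-20, Mul(-1, 0)), -1))))) = Mul(106, Add(-134, Add(Mul(-71, Pow(Mul(-6, Pow(2, Rational(1, 2))), -1)), Mul(-6, Pow(Add(-20, 0), -1))))) = Mul(106, Add(-134, Add(Mul(-71, Mul(Rational(-1, 12), Pow(2, Rational(1, 2)))), Mul(-6, Pow(-20, -1))))) = Mul(106, Add(-134, Add(Mul(Rational(71, 12), Pow(2, Rational(1, 2))), Mul(-6, Rational(-1, 20))))) = Mul(106, Add(-134, Add(Mul(Rational(71, 12), Pow(2, Rational(1, 2))), Rational(3, 10)))) = Mul(106, Add(-134, Add(Rational(3, 10), Mul(Rational(71, 12), Pow(2, Rational(1, 2)))))) = Mul(106, Add(Rational(-1337, 10), Mul(Rational(71, 12), Pow(2, Rational(1, 2))))) = Add(Rational(-70861, 5), Mul(Rational(3763, 6), Pow(2, Rational(1, 2))))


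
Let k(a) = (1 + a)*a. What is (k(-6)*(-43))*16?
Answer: -20640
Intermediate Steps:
k(a) = a*(1 + a)
(k(-6)*(-43))*16 = (-6*(1 - 6)*(-43))*16 = (-6*(-5)*(-43))*16 = (30*(-43))*16 = -1290*16 = -20640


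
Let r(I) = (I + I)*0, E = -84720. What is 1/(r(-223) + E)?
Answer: -1/84720 ≈ -1.1804e-5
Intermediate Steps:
r(I) = 0 (r(I) = (2*I)*0 = 0)
1/(r(-223) + E) = 1/(0 - 84720) = 1/(-84720) = -1/84720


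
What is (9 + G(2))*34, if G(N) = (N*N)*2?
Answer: 578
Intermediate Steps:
G(N) = 2*N² (G(N) = N²*2 = 2*N²)
(9 + G(2))*34 = (9 + 2*2²)*34 = (9 + 2*4)*34 = (9 + 8)*34 = 17*34 = 578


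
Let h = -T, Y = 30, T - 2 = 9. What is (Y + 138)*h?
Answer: -1848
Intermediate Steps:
T = 11 (T = 2 + 9 = 11)
h = -11 (h = -1*11 = -11)
(Y + 138)*h = (30 + 138)*(-11) = 168*(-11) = -1848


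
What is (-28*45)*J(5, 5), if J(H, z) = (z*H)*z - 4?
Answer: -152460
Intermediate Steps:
J(H, z) = -4 + H*z² (J(H, z) = (H*z)*z - 4 = H*z² - 4 = -4 + H*z²)
(-28*45)*J(5, 5) = (-28*45)*(-4 + 5*5²) = -1260*(-4 + 5*25) = -1260*(-4 + 125) = -1260*121 = -152460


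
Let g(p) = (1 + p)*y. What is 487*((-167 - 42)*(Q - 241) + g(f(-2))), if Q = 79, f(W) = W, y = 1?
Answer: 16488359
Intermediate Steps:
g(p) = 1 + p (g(p) = (1 + p)*1 = 1 + p)
487*((-167 - 42)*(Q - 241) + g(f(-2))) = 487*((-167 - 42)*(79 - 241) + (1 - 2)) = 487*(-209*(-162) - 1) = 487*(33858 - 1) = 487*33857 = 16488359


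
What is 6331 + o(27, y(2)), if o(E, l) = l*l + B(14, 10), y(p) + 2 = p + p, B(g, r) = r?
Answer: 6345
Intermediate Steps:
y(p) = -2 + 2*p (y(p) = -2 + (p + p) = -2 + 2*p)
o(E, l) = 10 + l² (o(E, l) = l*l + 10 = l² + 10 = 10 + l²)
6331 + o(27, y(2)) = 6331 + (10 + (-2 + 2*2)²) = 6331 + (10 + (-2 + 4)²) = 6331 + (10 + 2²) = 6331 + (10 + 4) = 6331 + 14 = 6345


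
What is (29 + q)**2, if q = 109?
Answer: 19044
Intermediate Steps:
(29 + q)**2 = (29 + 109)**2 = 138**2 = 19044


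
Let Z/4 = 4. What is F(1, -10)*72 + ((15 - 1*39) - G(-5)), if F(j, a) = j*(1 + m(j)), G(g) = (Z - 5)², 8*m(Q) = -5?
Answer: -118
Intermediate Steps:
Z = 16 (Z = 4*4 = 16)
m(Q) = -5/8 (m(Q) = (⅛)*(-5) = -5/8)
G(g) = 121 (G(g) = (16 - 5)² = 11² = 121)
F(j, a) = 3*j/8 (F(j, a) = j*(1 - 5/8) = j*(3/8) = 3*j/8)
F(1, -10)*72 + ((15 - 1*39) - G(-5)) = ((3/8)*1)*72 + ((15 - 1*39) - 1*121) = (3/8)*72 + ((15 - 39) - 121) = 27 + (-24 - 121) = 27 - 145 = -118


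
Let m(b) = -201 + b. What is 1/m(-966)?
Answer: -1/1167 ≈ -0.00085690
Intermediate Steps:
1/m(-966) = 1/(-201 - 966) = 1/(-1167) = -1/1167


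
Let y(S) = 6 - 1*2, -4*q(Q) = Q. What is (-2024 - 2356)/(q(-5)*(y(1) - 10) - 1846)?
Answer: 8760/3707 ≈ 2.3631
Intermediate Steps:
q(Q) = -Q/4
y(S) = 4 (y(S) = 6 - 2 = 4)
(-2024 - 2356)/(q(-5)*(y(1) - 10) - 1846) = (-2024 - 2356)/((-¼*(-5))*(4 - 10) - 1846) = -4380/((5/4)*(-6) - 1846) = -4380/(-15/2 - 1846) = -4380/(-3707/2) = -4380*(-2/3707) = 8760/3707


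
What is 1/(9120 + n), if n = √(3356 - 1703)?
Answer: 160/1459171 - √1653/83172747 ≈ 0.00010916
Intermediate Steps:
n = √1653 ≈ 40.657
1/(9120 + n) = 1/(9120 + √1653)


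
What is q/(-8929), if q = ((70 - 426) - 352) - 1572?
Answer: 2280/8929 ≈ 0.25535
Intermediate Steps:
q = -2280 (q = (-356 - 352) - 1572 = -708 - 1572 = -2280)
q/(-8929) = -2280/(-8929) = -2280*(-1/8929) = 2280/8929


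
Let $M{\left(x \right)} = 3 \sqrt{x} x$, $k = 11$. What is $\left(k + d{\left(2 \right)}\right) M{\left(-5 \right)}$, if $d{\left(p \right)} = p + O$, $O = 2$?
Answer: $- 225 i \sqrt{5} \approx - 503.12 i$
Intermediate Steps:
$d{\left(p \right)} = 2 + p$ ($d{\left(p \right)} = p + 2 = 2 + p$)
$M{\left(x \right)} = 3 x^{\frac{3}{2}}$
$\left(k + d{\left(2 \right)}\right) M{\left(-5 \right)} = \left(11 + \left(2 + 2\right)\right) 3 \left(-5\right)^{\frac{3}{2}} = \left(11 + 4\right) 3 \left(- 5 i \sqrt{5}\right) = 15 \left(- 15 i \sqrt{5}\right) = - 225 i \sqrt{5}$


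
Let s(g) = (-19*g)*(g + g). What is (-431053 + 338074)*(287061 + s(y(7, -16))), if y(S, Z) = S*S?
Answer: -18207426717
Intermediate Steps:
y(S, Z) = S²
s(g) = -38*g² (s(g) = (-19*g)*(2*g) = -38*g²)
(-431053 + 338074)*(287061 + s(y(7, -16))) = (-431053 + 338074)*(287061 - 38*(7²)²) = -92979*(287061 - 38*49²) = -92979*(287061 - 38*2401) = -92979*(287061 - 91238) = -92979*195823 = -18207426717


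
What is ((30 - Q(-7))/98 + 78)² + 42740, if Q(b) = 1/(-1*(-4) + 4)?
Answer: 30039252321/614656 ≈ 48872.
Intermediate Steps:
Q(b) = ⅛ (Q(b) = 1/(4 + 4) = 1/8 = ⅛)
((30 - Q(-7))/98 + 78)² + 42740 = ((30 - 1*⅛)/98 + 78)² + 42740 = ((30 - ⅛)*(1/98) + 78)² + 42740 = ((239/8)*(1/98) + 78)² + 42740 = (239/784 + 78)² + 42740 = (61391/784)² + 42740 = 3768854881/614656 + 42740 = 30039252321/614656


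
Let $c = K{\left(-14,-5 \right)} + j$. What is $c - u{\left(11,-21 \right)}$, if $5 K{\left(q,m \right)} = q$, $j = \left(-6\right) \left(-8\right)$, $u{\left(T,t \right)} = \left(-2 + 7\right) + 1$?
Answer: $\frac{196}{5} \approx 39.2$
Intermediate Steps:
$u{\left(T,t \right)} = 6$ ($u{\left(T,t \right)} = 5 + 1 = 6$)
$j = 48$
$K{\left(q,m \right)} = \frac{q}{5}$
$c = \frac{226}{5}$ ($c = \frac{1}{5} \left(-14\right) + 48 = - \frac{14}{5} + 48 = \frac{226}{5} \approx 45.2$)
$c - u{\left(11,-21 \right)} = \frac{226}{5} - 6 = \frac{196}{5}$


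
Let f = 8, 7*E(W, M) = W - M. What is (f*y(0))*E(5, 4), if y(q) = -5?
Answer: -40/7 ≈ -5.7143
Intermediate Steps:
E(W, M) = -M/7 + W/7 (E(W, M) = (W - M)/7 = -M/7 + W/7)
(f*y(0))*E(5, 4) = (8*(-5))*(-1/7*4 + (1/7)*5) = -40*(-4/7 + 5/7) = -40*1/7 = -40/7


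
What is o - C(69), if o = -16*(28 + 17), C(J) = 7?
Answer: -727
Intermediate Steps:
o = -720 (o = -16*45 = -720)
o - C(69) = -720 - 1*7 = -720 - 7 = -727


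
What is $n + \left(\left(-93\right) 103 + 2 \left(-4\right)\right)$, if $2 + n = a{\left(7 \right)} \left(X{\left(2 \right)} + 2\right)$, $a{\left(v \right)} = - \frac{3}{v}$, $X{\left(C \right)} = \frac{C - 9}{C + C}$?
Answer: $- \frac{268495}{28} \approx -9589.1$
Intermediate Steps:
$X{\left(C \right)} = \frac{-9 + C}{2 C}$
$n = - \frac{59}{28}$ ($n = -2 + - \frac{3}{7} \left(\frac{-9 + 2}{2 \cdot 2} + 2\right) = -2 + \left(-3\right) \frac{1}{7} \left(\frac{1}{2} \cdot \frac{1}{2} \left(-7\right) + 2\right) = -2 - \frac{3 \left(- \frac{7}{4} + 2\right)}{7} = -2 - \frac{3}{28} = - \frac{59}{28} \approx -2.1071$)
$n + \left(\left(-93\right) 103 + 2 \left(-4\right)\right) = - \frac{59}{28} + \left(\left(-93\right) 103 + 2 \left(-4\right)\right) = - \frac{59}{28} - 9587 = - \frac{268495}{28}$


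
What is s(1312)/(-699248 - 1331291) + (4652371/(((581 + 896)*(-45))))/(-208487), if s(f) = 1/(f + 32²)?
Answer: 450362437418921/1341405500738539680 ≈ 0.00033574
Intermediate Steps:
s(f) = 1/(1024 + f) (s(f) = 1/(f + 1024) = 1/(1024 + f))
s(1312)/(-699248 - 1331291) + (4652371/(((581 + 896)*(-45))))/(-208487) = 1/((1024 + 1312)*(-699248 - 1331291)) + (4652371/(((581 + 896)*(-45))))/(-208487) = 1/(2336*(-2030539)) + (4652371/((1477*(-45))))*(-1/208487) = (1/2336)*(-1/2030539) + (4652371/(-66465))*(-1/208487) = -1/4743339104 + (4652371*(-1/66465))*(-1/208487) = -1/4743339104 - 4652371/66465*(-1/208487) = -1/4743339104 + 4652371/13857088455 = 450362437418921/1341405500738539680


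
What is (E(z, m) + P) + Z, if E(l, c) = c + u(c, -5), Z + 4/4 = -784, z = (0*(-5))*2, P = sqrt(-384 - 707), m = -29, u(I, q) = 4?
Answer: -810 + I*sqrt(1091) ≈ -810.0 + 33.03*I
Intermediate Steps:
P = I*sqrt(1091) (P = sqrt(-1091) = I*sqrt(1091) ≈ 33.03*I)
z = 0 (z = 0*2 = 0)
Z = -785 (Z = -1 - 784 = -785)
E(l, c) = 4 + c (E(l, c) = c + 4 = 4 + c)
(E(z, m) + P) + Z = ((4 - 29) + I*sqrt(1091)) - 785 = (-25 + I*sqrt(1091)) - 785 = -810 + I*sqrt(1091)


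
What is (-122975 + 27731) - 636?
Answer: -95880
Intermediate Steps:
(-122975 + 27731) - 636 = -95244 - 636 = -95880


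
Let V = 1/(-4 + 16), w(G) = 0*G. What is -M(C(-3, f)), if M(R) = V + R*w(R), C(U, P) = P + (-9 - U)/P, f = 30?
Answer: -1/12 ≈ -0.083333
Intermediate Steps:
w(G) = 0
V = 1/12 ≈ 0.083333
C(U, P) = P + (-9 - U)/P
M(R) = 1/12 (M(R) = 1/12 + R*0 = 1/12 + 0 = 1/12)
-M(C(-3, f)) = -1*1/12 = -1/12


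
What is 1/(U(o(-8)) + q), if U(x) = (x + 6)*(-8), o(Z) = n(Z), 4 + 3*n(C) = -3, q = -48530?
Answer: -3/145678 ≈ -2.0593e-5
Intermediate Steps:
n(C) = -7/3 (n(C) = -4/3 + (⅓)*(-3) = -4/3 - 1 = -7/3)
o(Z) = -7/3
U(x) = -48 - 8*x (U(x) = (6 + x)*(-8) = -48 - 8*x)
1/(U(o(-8)) + q) = 1/((-48 - 8*(-7/3)) - 48530) = 1/((-48 + 56/3) - 48530) = 1/(-88/3 - 48530) = 1/(-145678/3) = -3/145678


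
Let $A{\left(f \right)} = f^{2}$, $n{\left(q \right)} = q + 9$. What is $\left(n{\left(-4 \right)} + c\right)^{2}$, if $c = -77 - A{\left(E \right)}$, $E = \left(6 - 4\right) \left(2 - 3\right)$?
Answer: $5776$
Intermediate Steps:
$E = -2$ ($E = 2 \left(-1\right) = -2$)
$n{\left(q \right)} = 9 + q$
$c = -81$ ($c = -77 - \left(-2\right)^{2} = -77 - 4 = -81$)
$\left(n{\left(-4 \right)} + c\right)^{2} = \left(\left(9 - 4\right) - 81\right)^{2} = \left(5 - 81\right)^{2} = \left(-76\right)^{2} = 5776$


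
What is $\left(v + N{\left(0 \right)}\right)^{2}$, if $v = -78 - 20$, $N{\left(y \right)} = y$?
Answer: $9604$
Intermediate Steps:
$v = -98$
$\left(v + N{\left(0 \right)}\right)^{2} = \left(-98 + 0\right)^{2} = \left(-98\right)^{2} = 9604$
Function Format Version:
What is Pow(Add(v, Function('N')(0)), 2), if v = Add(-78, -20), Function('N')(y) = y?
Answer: 9604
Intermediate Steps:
v = -98
Pow(Add(v, Function('N')(0)), 2) = Pow(Add(-98, 0), 2) = Pow(-98, 2) = 9604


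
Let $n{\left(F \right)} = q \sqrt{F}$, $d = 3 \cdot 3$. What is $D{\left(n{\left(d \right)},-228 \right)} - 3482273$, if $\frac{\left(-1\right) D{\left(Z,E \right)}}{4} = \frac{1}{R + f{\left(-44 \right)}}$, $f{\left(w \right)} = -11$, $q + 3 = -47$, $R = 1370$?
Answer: $- \frac{4732409011}{1359} \approx -3.4823 \cdot 10^{6}$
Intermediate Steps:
$q = -50$ ($q = -3 - 47 = -50$)
$d = 9$
$n{\left(F \right)} = - 50 \sqrt{F}$
$D{\left(Z,E \right)} = - \frac{4}{1359}$ ($D{\left(Z,E \right)} = - \frac{4}{1370 - 11} = - \frac{4}{1359}$)
$D{\left(n{\left(d \right)},-228 \right)} - 3482273 = - \frac{4}{1359} - 3482273 = - \frac{4732409011}{1359}$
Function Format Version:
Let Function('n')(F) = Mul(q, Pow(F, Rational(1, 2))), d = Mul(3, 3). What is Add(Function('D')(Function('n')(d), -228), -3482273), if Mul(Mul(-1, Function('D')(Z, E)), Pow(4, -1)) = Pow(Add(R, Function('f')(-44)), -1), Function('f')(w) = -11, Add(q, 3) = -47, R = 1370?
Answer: Rational(-4732409011, 1359) ≈ -3.4823e+6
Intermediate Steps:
q = -50 (q = Add(-3, -47) = -50)
d = 9
Function('n')(F) = Mul(-50, Pow(F, Rational(1, 2)))
Function('D')(Z, E) = Rational(-4, 1359) (Function('D')(Z, E) = Mul(-4, Pow(Add(1370, -11), -1)) = Mul(-4, Pow(1359, -1)) = Mul(-4, Rational(1, 1359)) = Rational(-4, 1359))
Add(Function('D')(Function('n')(d), -228), -3482273) = Add(Rational(-4, 1359), -3482273) = Rational(-4732409011, 1359)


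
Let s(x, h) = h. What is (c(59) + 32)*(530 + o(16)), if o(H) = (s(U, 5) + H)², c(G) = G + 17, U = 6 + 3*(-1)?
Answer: 104868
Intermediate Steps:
U = 3 (U = 6 - 3 = 3)
c(G) = 17 + G
o(H) = (5 + H)²
(c(59) + 32)*(530 + o(16)) = ((17 + 59) + 32)*(530 + (5 + 16)²) = (76 + 32)*(530 + 21²) = 108*(530 + 441) = 108*971 = 104868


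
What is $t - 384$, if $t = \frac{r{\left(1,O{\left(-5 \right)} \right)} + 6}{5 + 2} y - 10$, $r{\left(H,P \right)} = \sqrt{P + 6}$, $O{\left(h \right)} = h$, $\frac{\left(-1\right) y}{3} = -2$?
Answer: $-388$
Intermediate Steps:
$y = 6$ ($y = \left(-3\right) \left(-2\right) = 6$)
$r{\left(H,P \right)} = \sqrt{6 + P}$
$t = -4$ ($t = \frac{\sqrt{6 - 5} + 6}{5 + 2} \cdot 6 - 10 = \frac{\sqrt{1} + 6}{7} \cdot 6 - 10 = \left(1 + 6\right) \frac{1}{7} \cdot 6 - 10 = 7 \cdot \frac{1}{7} \cdot 6 - 10 = 1 \cdot 6 - 10 = 6 - 10 = -4$)
$t - 384 = -4 - 384 = -388$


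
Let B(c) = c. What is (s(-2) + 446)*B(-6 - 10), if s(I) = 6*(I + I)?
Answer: -6752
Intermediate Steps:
s(I) = 12*I (s(I) = 6*(2*I) = 12*I)
(s(-2) + 446)*B(-6 - 10) = (12*(-2) + 446)*(-6 - 10) = (-24 + 446)*(-16) = 422*(-16) = -6752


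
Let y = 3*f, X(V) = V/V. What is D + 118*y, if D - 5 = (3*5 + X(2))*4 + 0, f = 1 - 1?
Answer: 69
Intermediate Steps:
X(V) = 1
f = 0
y = 0 (y = 3*0 = 0)
D = 69 (D = 5 + ((3*5 + 1)*4 + 0) = 5 + ((15 + 1)*4 + 0) = 5 + (16*4 + 0) = 5 + (64 + 0) = 5 + 64 = 69)
D + 118*y = 69 + 118*0 = 69 + 0 = 69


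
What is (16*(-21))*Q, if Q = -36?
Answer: 12096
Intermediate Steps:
(16*(-21))*Q = (16*(-21))*(-36) = -336*(-36) = 12096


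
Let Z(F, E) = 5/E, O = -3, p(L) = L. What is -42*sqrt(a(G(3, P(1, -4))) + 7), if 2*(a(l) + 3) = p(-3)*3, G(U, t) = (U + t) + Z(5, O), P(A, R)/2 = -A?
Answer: -21*I*sqrt(2) ≈ -29.698*I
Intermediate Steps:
P(A, R) = -2*A (P(A, R) = 2*(-A) = -2*A)
G(U, t) = -5/3 + U + t (G(U, t) = (U + t) + 5/(-3) = (U + t) + 5*(-1/3) = (U + t) - 5/3 = -5/3 + U + t)
a(l) = -15/2 (a(l) = -3 + (-3*3)/2 = -3 + (1/2)*(-9) = -3 - 9/2 = -15/2)
-42*sqrt(a(G(3, P(1, -4))) + 7) = -42*sqrt(-15/2 + 7) = -21*I*sqrt(2)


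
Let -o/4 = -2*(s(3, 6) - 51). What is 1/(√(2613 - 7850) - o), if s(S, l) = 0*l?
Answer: 408/171701 - I*√5237/171701 ≈ 0.0023762 - 0.00042147*I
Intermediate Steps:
s(S, l) = 0
o = -408 (o = -(-8)*(0 - 51) = -(-8)*(-51) = -4*102 = -408)
1/(√(2613 - 7850) - o) = 1/(√(2613 - 7850) - 1*(-408)) = 1/(√(-5237) + 408) = 1/(I*√5237 + 408) = 1/(408 + I*√5237)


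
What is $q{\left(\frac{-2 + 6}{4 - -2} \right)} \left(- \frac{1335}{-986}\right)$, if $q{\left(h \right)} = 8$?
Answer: $\frac{5340}{493} \approx 10.832$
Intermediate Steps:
$q{\left(\frac{-2 + 6}{4 - -2} \right)} \left(- \frac{1335}{-986}\right) = 8 \left(- \frac{1335}{-986}\right) = 8 \left(\left(-1335\right) \left(- \frac{1}{986}\right)\right) = 8 \cdot \frac{1335}{986} = \frac{5340}{493}$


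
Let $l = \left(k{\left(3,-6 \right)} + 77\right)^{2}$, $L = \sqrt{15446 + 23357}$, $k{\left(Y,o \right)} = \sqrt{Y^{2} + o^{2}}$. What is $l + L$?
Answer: $5974 + \sqrt{38803} + 462 \sqrt{5} \approx 7204.0$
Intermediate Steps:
$L = \sqrt{38803} \approx 196.98$
$l = \left(77 + 3 \sqrt{5}\right)^{2}$ ($l = \left(\sqrt{3^{2} + \left(-6\right)^{2}} + 77\right)^{2} = \left(\sqrt{9 + 36} + 77\right)^{2} = \left(\sqrt{45} + 77\right)^{2} = \left(3 \sqrt{5} + 77\right)^{2} = \left(77 + 3 \sqrt{5}\right)^{2} \approx 7007.1$)
$l + L = \left(5974 + 462 \sqrt{5}\right) + \sqrt{38803} = 5974 + \sqrt{38803} + 462 \sqrt{5}$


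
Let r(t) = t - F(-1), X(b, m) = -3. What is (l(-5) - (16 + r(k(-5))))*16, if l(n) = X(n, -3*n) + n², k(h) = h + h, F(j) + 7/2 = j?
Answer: 184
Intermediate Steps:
F(j) = -7/2 + j
k(h) = 2*h
r(t) = 9/2 + t (r(t) = t - (-7/2 - 1) = t - 1*(-9/2) = t + 9/2 = 9/2 + t)
l(n) = -3 + n²
(l(-5) - (16 + r(k(-5))))*16 = ((-3 + (-5)²) - (16 + (9/2 + 2*(-5))))*16 = ((-3 + 25) - (16 + (9/2 - 10)))*16 = (22 - (16 - 11/2))*16 = (22 - 1*21/2)*16 = (22 - 21/2)*16 = (23/2)*16 = 184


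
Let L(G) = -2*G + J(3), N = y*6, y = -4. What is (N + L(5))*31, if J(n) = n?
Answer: -961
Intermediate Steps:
N = -24 (N = -4*6 = -24)
L(G) = 3 - 2*G (L(G) = -2*G + 3 = 3 - 2*G)
(N + L(5))*31 = (-24 + (3 - 2*5))*31 = (-24 + (3 - 10))*31 = (-24 - 7)*31 = -31*31 = -961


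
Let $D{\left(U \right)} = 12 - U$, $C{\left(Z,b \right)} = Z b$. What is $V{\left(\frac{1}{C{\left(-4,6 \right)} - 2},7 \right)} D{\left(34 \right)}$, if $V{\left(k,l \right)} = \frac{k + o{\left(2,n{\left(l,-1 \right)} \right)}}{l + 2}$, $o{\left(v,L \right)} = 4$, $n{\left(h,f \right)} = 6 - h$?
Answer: $- \frac{1133}{117} \approx -9.6838$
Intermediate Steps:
$V{\left(k,l \right)} = \frac{4 + k}{2 + l}$ ($V{\left(k,l \right)} = \frac{k + 4}{l + 2} = \frac{4 + k}{2 + l}$)
$V{\left(\frac{1}{C{\left(-4,6 \right)} - 2},7 \right)} D{\left(34 \right)} = \frac{4 + \frac{1}{\left(-4\right) 6 - 2}}{2 + 7} \left(12 - 34\right) = \frac{4 + \frac{1}{-24 - 2}}{9} \left(12 - 34\right) = \frac{4 + \frac{1}{-26}}{9} \left(-22\right) = \frac{4 - \frac{1}{26}}{9} \left(-22\right) = \frac{1}{9} \cdot \frac{103}{26} \left(-22\right) = \frac{103}{234} \left(-22\right) = - \frac{1133}{117}$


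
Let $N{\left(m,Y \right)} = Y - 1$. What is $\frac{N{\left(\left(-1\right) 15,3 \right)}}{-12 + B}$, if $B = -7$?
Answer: $- \frac{2}{19} \approx -0.10526$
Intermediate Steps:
$N{\left(m,Y \right)} = -1 + Y$
$\frac{N{\left(\left(-1\right) 15,3 \right)}}{-12 + B} = \frac{-1 + 3}{-12 - 7} = \frac{2}{-19} = 2 \left(- \frac{1}{19}\right) = - \frac{2}{19}$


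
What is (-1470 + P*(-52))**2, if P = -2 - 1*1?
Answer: 1726596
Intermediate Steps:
P = -3 (P = -2 - 1 = -3)
(-1470 + P*(-52))**2 = (-1470 - 3*(-52))**2 = (-1470 + 156)**2 = (-1314)**2 = 1726596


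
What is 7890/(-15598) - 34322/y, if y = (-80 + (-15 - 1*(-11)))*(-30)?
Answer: -138809339/9826740 ≈ -14.126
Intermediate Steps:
y = 2520 (y = (-80 + (-15 + 11))*(-30) = (-80 - 4)*(-30) = -84*(-30) = 2520)
7890/(-15598) - 34322/y = 7890/(-15598) - 34322/2520 = 7890*(-1/15598) - 34322*1/2520 = -3945/7799 - 17161/1260 = -138809339/9826740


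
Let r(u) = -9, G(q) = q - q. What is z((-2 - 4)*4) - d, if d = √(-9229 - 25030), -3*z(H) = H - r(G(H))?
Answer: 5 - I*√34259 ≈ 5.0 - 185.09*I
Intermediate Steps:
G(q) = 0
z(H) = -3 - H/3 (z(H) = -(H - 1*(-9))/3 = -(H + 9)/3 = -(9 + H)/3 = -3 - H/3)
d = I*√34259 (d = √(-34259) = I*√34259 ≈ 185.09*I)
z((-2 - 4)*4) - d = (-3 - (-2 - 4)*4/3) - I*√34259 = (-3 - (-2)*4) - I*√34259 = (-3 - ⅓*(-24)) - I*√34259 = (-3 + 8) - I*√34259 = 5 - I*√34259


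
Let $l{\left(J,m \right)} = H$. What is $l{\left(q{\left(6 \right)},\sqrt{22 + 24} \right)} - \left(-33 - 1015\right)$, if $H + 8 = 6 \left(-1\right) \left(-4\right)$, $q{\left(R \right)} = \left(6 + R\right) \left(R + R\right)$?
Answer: $1064$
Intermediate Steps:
$q{\left(R \right)} = 2 R \left(6 + R\right)$ ($q{\left(R \right)} = \left(6 + R\right) 2 R = 2 R \left(6 + R\right)$)
$H = 16$ ($H = -8 + 6 \left(-1\right) \left(-4\right) = -8 - -24 = -8 + 24 = 16$)
$l{\left(J,m \right)} = 16$
$l{\left(q{\left(6 \right)},\sqrt{22 + 24} \right)} - \left(-33 - 1015\right) = 16 - \left(-33 - 1015\right) = 16 - -1048 = 16 + 1048 = 1064$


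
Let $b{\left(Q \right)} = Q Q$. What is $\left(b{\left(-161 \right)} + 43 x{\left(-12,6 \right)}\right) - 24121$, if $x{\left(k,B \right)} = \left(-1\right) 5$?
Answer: $1585$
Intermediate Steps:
$x{\left(k,B \right)} = -5$
$b{\left(Q \right)} = Q^{2}$
$\left(b{\left(-161 \right)} + 43 x{\left(-12,6 \right)}\right) - 24121 = \left(\left(-161\right)^{2} + 43 \left(-5\right)\right) - 24121 = \left(25921 - 215\right) - 24121 = 25706 - 24121 = 1585$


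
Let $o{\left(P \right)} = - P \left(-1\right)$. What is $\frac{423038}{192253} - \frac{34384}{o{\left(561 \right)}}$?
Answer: $- \frac{374888402}{6344349} \approx -59.09$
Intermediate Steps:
$o{\left(P \right)} = P$
$\frac{423038}{192253} - \frac{34384}{o{\left(561 \right)}} = \frac{423038}{192253} - \frac{34384}{561} = - \frac{374888402}{6344349}$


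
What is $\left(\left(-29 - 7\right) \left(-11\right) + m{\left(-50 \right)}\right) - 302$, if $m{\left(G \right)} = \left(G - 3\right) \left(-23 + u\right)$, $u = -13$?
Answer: $2002$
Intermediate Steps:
$m{\left(G \right)} = 108 - 36 G$ ($m{\left(G \right)} = \left(G - 3\right) \left(-23 - 13\right) = \left(-3 + G\right) \left(-36\right) = 108 - 36 G$)
$\left(\left(-29 - 7\right) \left(-11\right) + m{\left(-50 \right)}\right) - 302 = \left(\left(-29 - 7\right) \left(-11\right) + \left(108 - -1800\right)\right) - 302 = \left(\left(-36\right) \left(-11\right) + \left(108 + 1800\right)\right) - 302 = \left(396 + 1908\right) - 302 = 2304 - 302 = 2002$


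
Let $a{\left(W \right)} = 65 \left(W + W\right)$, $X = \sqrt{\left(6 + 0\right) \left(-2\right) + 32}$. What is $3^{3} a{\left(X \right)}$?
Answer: $7020 \sqrt{5} \approx 15697.0$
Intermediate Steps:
$X = 2 \sqrt{5}$ ($X = \sqrt{6 \left(-2\right) + 32} = \sqrt{-12 + 32} = \sqrt{20} = 2 \sqrt{5} \approx 4.4721$)
$a{\left(W \right)} = 130 W$ ($a{\left(W \right)} = 65 \cdot 2 W = 130 W$)
$3^{3} a{\left(X \right)} = 3^{3} \cdot 130 \cdot 2 \sqrt{5} = 27 \cdot 260 \sqrt{5} = 7020 \sqrt{5}$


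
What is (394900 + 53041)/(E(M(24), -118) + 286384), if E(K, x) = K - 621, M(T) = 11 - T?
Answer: 447941/285750 ≈ 1.5676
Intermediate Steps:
E(K, x) = -621 + K
(394900 + 53041)/(E(M(24), -118) + 286384) = (394900 + 53041)/((-621 + (11 - 1*24)) + 286384) = 447941/((-621 + (11 - 24)) + 286384) = 447941/((-621 - 13) + 286384) = 447941/(-634 + 286384) = 447941/285750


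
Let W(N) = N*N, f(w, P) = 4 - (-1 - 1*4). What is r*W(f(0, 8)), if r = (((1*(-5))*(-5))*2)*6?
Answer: 24300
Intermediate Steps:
f(w, P) = 9 (f(w, P) = 4 - (-1 - 4) = 4 - 1*(-5) = 4 + 5 = 9)
r = 300 (r = (-5*(-5)*2)*6 = (25*2)*6 = 50*6 = 300)
W(N) = N²
r*W(f(0, 8)) = 300*9² = 300*81 = 24300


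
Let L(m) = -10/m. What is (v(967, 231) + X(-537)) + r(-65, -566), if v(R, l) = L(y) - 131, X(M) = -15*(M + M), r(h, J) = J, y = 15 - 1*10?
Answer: 15411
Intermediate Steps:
y = 5 (y = 15 - 10 = 5)
X(M) = -30*M
v(R, l) = -133 (v(R, l) = -10/5 - 131 = -10*1/5 - 131 = -2 - 131 = -133)
(v(967, 231) + X(-537)) + r(-65, -566) = (-133 - 30*(-537)) - 566 = (-133 + 16110) - 566 = 15977 - 566 = 15411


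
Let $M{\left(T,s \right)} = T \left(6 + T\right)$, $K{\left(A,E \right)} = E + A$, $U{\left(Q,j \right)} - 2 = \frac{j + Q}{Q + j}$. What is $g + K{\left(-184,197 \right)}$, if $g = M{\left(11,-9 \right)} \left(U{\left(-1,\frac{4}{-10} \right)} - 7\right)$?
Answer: $-735$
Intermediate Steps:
$U{\left(Q,j \right)} = 3$ ($U{\left(Q,j \right)} = 2 + \frac{j + Q}{Q + j} = 2 + \frac{Q + j}{Q + j} = 2 + 1 = 3$)
$K{\left(A,E \right)} = A + E$
$g = -748$ ($g = 11 \left(6 + 11\right) \left(3 - 7\right) = 11 \cdot 17 \left(-4\right) = 187 \left(-4\right) = -748$)
$g + K{\left(-184,197 \right)} = -748 + \left(-184 + 197\right) = -748 + 13 = -735$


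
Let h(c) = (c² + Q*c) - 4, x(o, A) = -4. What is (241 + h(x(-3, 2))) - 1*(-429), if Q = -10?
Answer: 722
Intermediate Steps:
h(c) = -4 + c² - 10*c (h(c) = (c² - 10*c) - 4 = -4 + c² - 10*c)
(241 + h(x(-3, 2))) - 1*(-429) = (241 + (-4 + (-4)² - 10*(-4))) - 1*(-429) = (241 + (-4 + 16 + 40)) + 429 = (241 + 52) + 429 = 293 + 429 = 722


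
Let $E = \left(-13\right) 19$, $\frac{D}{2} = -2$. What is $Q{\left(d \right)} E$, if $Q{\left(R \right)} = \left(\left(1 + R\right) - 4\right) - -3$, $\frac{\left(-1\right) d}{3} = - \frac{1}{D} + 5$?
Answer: $\frac{15561}{4} \approx 3890.3$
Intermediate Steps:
$D = -4$ ($D = 2 \left(-2\right) = -4$)
$d = - \frac{63}{4}$ ($d = - 3 \left(- \frac{1}{-4} + 5\right) = - 3 \left(\left(-1\right) \left(- \frac{1}{4}\right) + 5\right) = - 3 \left(\frac{1}{4} + 5\right) = \left(-3\right) \frac{21}{4} = - \frac{63}{4} \approx -15.75$)
$Q{\left(R \right)} = R$ ($Q{\left(R \right)} = \left(-3 + R\right) + 3 = R$)
$E = -247$
$Q{\left(d \right)} E = \left(- \frac{63}{4}\right) \left(-247\right) = \frac{15561}{4}$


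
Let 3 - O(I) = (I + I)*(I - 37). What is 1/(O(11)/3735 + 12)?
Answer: 747/9079 ≈ 0.082278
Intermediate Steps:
O(I) = 3 - 2*I*(-37 + I) (O(I) = 3 - (I + I)*(I - 37) = 3 - 2*I*(-37 + I))
1/(O(11)/3735 + 12) = 1/((3 - 2*11² + 74*11)/3735 + 12) = 1/((3 - 2*121 + 814)*(1/3735) + 12) = 1/((3 - 242 + 814)*(1/3735) + 12) = 1/(575*(1/3735) + 12) = 1/(115/747 + 12) = 1/(9079/747) = 747/9079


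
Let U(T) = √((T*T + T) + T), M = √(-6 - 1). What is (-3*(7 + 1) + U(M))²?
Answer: (24 - 7^(¼)*√(-√7 + 2*I))² ≈ 523.78 - 129.51*I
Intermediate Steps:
M = I*√7 (M = √(-7) = I*√7 ≈ 2.6458*I)
U(T) = √(T² + 2*T) (U(T) = √((T² + T) + T) = √((T + T²) + T) = √(T² + 2*T))
(-3*(7 + 1) + U(M))² = (-3*(7 + 1) + √((I*√7)*(2 + I*√7)))² = (-3*8 + √(I*√7*(2 + I*√7)))² = (-24 + 7^(¼)*√(I*(2 + I*√7)))²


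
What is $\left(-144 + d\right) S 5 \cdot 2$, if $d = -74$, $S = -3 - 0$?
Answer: $6540$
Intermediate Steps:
$S = -3$ ($S = -3 + 0 = -3$)
$\left(-144 + d\right) S 5 \cdot 2 = \left(-144 - 74\right) \left(-3\right) 5 \cdot 2 = - 218 \left(\left(-15\right) 2\right) = \left(-218\right) \left(-30\right) = 6540$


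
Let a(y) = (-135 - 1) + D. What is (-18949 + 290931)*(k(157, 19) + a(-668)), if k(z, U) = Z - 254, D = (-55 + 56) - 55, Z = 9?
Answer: -118312170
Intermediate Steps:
D = -54 (D = 1 - 55 = -54)
a(y) = -190 (a(y) = (-135 - 1) - 54 = -136 - 54 = -190)
k(z, U) = -245 (k(z, U) = 9 - 254 = -245)
(-18949 + 290931)*(k(157, 19) + a(-668)) = (-18949 + 290931)*(-245 - 190) = 271982*(-435) = -118312170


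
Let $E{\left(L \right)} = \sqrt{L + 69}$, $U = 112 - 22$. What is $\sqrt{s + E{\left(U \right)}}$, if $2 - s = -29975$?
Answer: $\sqrt{29977 + \sqrt{159}} \approx 173.18$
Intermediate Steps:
$U = 90$
$E{\left(L \right)} = \sqrt{69 + L}$
$s = 29977$ ($s = 2 - -29975 = 2 + 29975 = 29977$)
$\sqrt{s + E{\left(U \right)}} = \sqrt{29977 + \sqrt{69 + 90}} = \sqrt{29977 + \sqrt{159}}$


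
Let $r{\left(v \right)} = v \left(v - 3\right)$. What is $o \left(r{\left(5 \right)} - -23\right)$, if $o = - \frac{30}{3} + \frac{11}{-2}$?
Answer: $- \frac{1023}{2} \approx -511.5$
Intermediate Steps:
$o = - \frac{31}{2}$ ($o = \left(-30\right) \frac{1}{3} + 11 \left(- \frac{1}{2}\right) = -10 - \frac{11}{2} = - \frac{31}{2} \approx -15.5$)
$r{\left(v \right)} = v \left(-3 + v\right)$
$o \left(r{\left(5 \right)} - -23\right) = - \frac{31 \left(5 \left(-3 + 5\right) - -23\right)}{2} = - \frac{31 \left(5 \cdot 2 + 23\right)}{2} = - \frac{31 \left(10 + 23\right)}{2} = \left(- \frac{31}{2}\right) 33 = - \frac{1023}{2}$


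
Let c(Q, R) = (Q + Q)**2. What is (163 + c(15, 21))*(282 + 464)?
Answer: 792998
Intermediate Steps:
c(Q, R) = 4*Q**2 (c(Q, R) = (2*Q)**2 = 4*Q**2)
(163 + c(15, 21))*(282 + 464) = (163 + 4*15**2)*(282 + 464) = (163 + 4*225)*746 = (163 + 900)*746 = 1063*746 = 792998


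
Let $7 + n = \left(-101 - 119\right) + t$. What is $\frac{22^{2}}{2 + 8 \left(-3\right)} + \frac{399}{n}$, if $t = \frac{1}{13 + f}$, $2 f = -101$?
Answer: $- \frac{404519}{17027} \approx -23.758$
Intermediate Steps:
$f = - \frac{101}{2}$ ($f = \frac{1}{2} \left(-101\right) = - \frac{101}{2} \approx -50.5$)
$t = - \frac{2}{75}$ ($t = \frac{1}{13 - \frac{101}{2}} = \frac{1}{- \frac{75}{2}} = - \frac{2}{75} \approx -0.026667$)
$n = - \frac{17027}{75}$ ($n = -7 - \frac{16502}{75} = - \frac{17027}{75} \approx -227.03$)
$\frac{22^{2}}{2 + 8 \left(-3\right)} + \frac{399}{n} = \frac{22^{2}}{2 + 8 \left(-3\right)} + \frac{399}{- \frac{17027}{75}} = \frac{484}{2 - 24} + 399 \left(- \frac{75}{17027}\right) = \frac{484}{-22} - \frac{29925}{17027} = 484 \left(- \frac{1}{22}\right) - \frac{29925}{17027} = -22 - \frac{29925}{17027} = - \frac{404519}{17027}$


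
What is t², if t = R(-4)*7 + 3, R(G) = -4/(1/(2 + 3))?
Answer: 18769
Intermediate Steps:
R(G) = -20 (R(G) = -4/(1/5) = -4/⅕ = -4*5 = -20)
t = -137 (t = -20*7 + 3 = -140 + 3 = -137)
t² = (-137)² = 18769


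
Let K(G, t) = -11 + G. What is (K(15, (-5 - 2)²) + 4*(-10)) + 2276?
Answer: 2240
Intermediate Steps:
(K(15, (-5 - 2)²) + 4*(-10)) + 2276 = ((-11 + 15) + 4*(-10)) + 2276 = (4 - 40) + 2276 = -36 + 2276 = 2240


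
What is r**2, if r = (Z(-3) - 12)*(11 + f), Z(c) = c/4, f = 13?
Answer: 93636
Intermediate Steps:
Z(c) = c/4 (Z(c) = c*(1/4) = c/4)
r = -306 (r = ((1/4)*(-3) - 12)*(11 + 13) = (-3/4 - 12)*24 = -51/4*24 = -306)
r**2 = (-306)**2 = 93636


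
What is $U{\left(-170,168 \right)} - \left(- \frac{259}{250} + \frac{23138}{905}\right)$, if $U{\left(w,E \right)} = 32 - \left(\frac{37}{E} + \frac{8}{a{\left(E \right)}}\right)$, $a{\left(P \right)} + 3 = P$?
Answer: $\frac{301057021}{41811000} \approx 7.2004$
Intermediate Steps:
$a{\left(P \right)} = -3 + P$
$U{\left(w,E \right)} = 32 - \frac{37}{E} - \frac{8}{-3 + E}$ ($U{\left(w,E \right)} = 32 - \left(\frac{37}{E} + \frac{8}{-3 + E}\right) = 32 - \left(\frac{8}{-3 + E} + \frac{37}{E}\right) = 32 - \frac{37}{E} - \frac{8}{-3 + E}$)
$U{\left(-170,168 \right)} - \left(- \frac{259}{250} + \frac{23138}{905}\right) = \frac{111 - 23688 + 32 \cdot 168^{2}}{168 \left(-3 + 168\right)} - \left(- \frac{259}{250} + \frac{23138}{905}\right) = \frac{111 - 23688 + 32 \cdot 28224}{168 \cdot 165} - \frac{1110021}{45250} = \frac{1}{168} \cdot \frac{1}{165} \left(111 - 23688 + 903168\right) + \left(- \frac{23138}{905} + \frac{259}{250}\right) = \frac{1}{168} \cdot \frac{1}{165} \cdot 879591 - \frac{1110021}{45250} = \frac{293197}{9240} - \frac{1110021}{45250} = \frac{301057021}{41811000}$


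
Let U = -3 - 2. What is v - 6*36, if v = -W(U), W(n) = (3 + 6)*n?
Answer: -171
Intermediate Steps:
U = -5
W(n) = 9*n
v = 45 (v = -9*(-5) = -1*(-45) = 45)
v - 6*36 = 45 - 6*36 = 45 - 216 = -171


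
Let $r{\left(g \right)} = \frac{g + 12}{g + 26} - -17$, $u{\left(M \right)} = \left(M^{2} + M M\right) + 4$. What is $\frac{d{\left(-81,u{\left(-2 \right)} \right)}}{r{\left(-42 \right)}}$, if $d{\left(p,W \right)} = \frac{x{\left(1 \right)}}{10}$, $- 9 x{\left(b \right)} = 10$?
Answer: $- \frac{8}{1359} \approx -0.0058867$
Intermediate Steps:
$x{\left(b \right)} = - \frac{10}{9}$ ($x{\left(b \right)} = \left(- \frac{1}{9}\right) 10 = - \frac{10}{9}$)
$u{\left(M \right)} = 4 + 2 M^{2}$ ($u{\left(M \right)} = \left(M^{2} + M^{2}\right) + 4 = 2 M^{2} + 4 = 4 + 2 M^{2}$)
$d{\left(p,W \right)} = - \frac{1}{9}$ ($d{\left(p,W \right)} = - \frac{10}{9 \cdot 10} = \left(- \frac{10}{9}\right) \frac{1}{10} = - \frac{1}{9}$)
$r{\left(g \right)} = 17 + \frac{12 + g}{26 + g}$ ($r{\left(g \right)} = \frac{12 + g}{26 + g} + 17 = 17 + \frac{12 + g}{26 + g}$)
$\frac{d{\left(-81,u{\left(-2 \right)} \right)}}{r{\left(-42 \right)}} = - \frac{1}{9 \frac{2 \left(227 + 9 \left(-42\right)\right)}{26 - 42}} = - \frac{1}{9 \frac{2 \left(227 - 378\right)}{-16}} = - \frac{1}{9 \cdot 2 \left(- \frac{1}{16}\right) \left(-151\right)} = - \frac{1}{9 \cdot \frac{151}{8}} = \left(- \frac{1}{9}\right) \frac{8}{151} = - \frac{8}{1359}$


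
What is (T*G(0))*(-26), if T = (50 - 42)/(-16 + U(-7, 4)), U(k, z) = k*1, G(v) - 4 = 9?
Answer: 2704/23 ≈ 117.57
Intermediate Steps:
G(v) = 13 (G(v) = 4 + 9 = 13)
U(k, z) = k
T = -8/23 (T = (50 - 42)/(-16 - 7) = 8/(-23) = 8*(-1/23) = -8/23 ≈ -0.34783)
(T*G(0))*(-26) = -8/23*13*(-26) = -104/23*(-26) = 2704/23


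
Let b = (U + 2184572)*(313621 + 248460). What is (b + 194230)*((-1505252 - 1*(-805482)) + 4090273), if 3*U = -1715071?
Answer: 9221188314584126305/3 ≈ 3.0737e+18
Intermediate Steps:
U = -1715071/3 (U = (⅓)*(-1715071) = -1715071/3 ≈ -5.7169e+5)
b = 2719710420245/3 (b = (-1715071/3 + 2184572)*(313621 + 248460) = (4838645/3)*562081 = 2719710420245/3 ≈ 9.0657e+11)
(b + 194230)*((-1505252 - 1*(-805482)) + 4090273) = (2719710420245/3 + 194230)*((-1505252 - 1*(-805482)) + 4090273) = 2719711002935*((-1505252 + 805482) + 4090273)/3 = 2719711002935*(-699770 + 4090273)/3 = (2719711002935/3)*3390503 = 9221188314584126305/3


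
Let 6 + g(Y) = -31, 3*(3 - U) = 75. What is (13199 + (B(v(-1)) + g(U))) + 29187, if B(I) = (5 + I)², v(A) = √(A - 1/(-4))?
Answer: 169493/4 + 5*I*√3 ≈ 42373.0 + 8.6602*I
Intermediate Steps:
U = -22 (U = 3 - ⅓*75 = 3 - 25 = -22)
g(Y) = -37 (g(Y) = -6 - 31 = -37)
v(A) = √(¼ + A) (v(A) = √(A - 1*(-¼)) = √(A + ¼) = √(¼ + A))
(13199 + (B(v(-1)) + g(U))) + 29187 = (13199 + ((5 + √(1 + 4*(-1))/2)² - 37)) + 29187 = (13199 + ((5 + √(1 - 4)/2)² - 37)) + 29187 = (13199 + ((5 + √(-3)/2)² - 37)) + 29187 = (13199 + ((5 + (I*√3)/2)² - 37)) + 29187 = (13199 + ((5 + I*√3/2)² - 37)) + 29187 = (13199 + (-37 + (5 + I*√3/2)²)) + 29187 = (13162 + (5 + I*√3/2)²) + 29187 = 42349 + (5 + I*√3/2)²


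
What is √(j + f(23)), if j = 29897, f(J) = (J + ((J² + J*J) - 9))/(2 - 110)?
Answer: √2420853/9 ≈ 172.88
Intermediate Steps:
f(J) = 1/12 - J²/54 - J/108 (f(J) = (J + ((J² + J²) - 9))/(-108) = (J + (2*J² - 9))*(-1/108) = (J + (-9 + 2*J²))*(-1/108) = (-9 + J + 2*J²)*(-1/108) = 1/12 - J²/54 - J/108)
√(j + f(23)) = √(29897 + (1/12 - 1/54*23² - 1/108*23)) = √(29897 + (1/12 - 1/54*529 - 23/108)) = √(29897 + (1/12 - 529/54 - 23/108)) = √(29897 - 268/27) = √(806951/27) = √2420853/9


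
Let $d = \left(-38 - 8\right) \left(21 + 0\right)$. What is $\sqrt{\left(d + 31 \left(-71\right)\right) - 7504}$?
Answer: $i \sqrt{10671} \approx 103.3 i$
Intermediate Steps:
$d = -966$ ($d = \left(-46\right) 21 = -966$)
$\sqrt{\left(d + 31 \left(-71\right)\right) - 7504} = \sqrt{\left(-966 + 31 \left(-71\right)\right) - 7504} = \sqrt{\left(-966 - 2201\right) - 7504} = \sqrt{-3167 - 7504} = \sqrt{-10671} = i \sqrt{10671}$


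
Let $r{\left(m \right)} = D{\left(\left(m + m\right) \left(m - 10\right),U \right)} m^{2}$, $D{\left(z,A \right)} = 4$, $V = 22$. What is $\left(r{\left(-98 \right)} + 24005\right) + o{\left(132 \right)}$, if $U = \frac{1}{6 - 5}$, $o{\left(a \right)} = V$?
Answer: $62443$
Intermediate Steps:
$o{\left(a \right)} = 22$
$U = 1$ ($U = 1^{-1} = 1$)
$r{\left(m \right)} = 4 m^{2}$
$\left(r{\left(-98 \right)} + 24005\right) + o{\left(132 \right)} = \left(4 \left(-98\right)^{2} + 24005\right) + 22 = \left(4 \cdot 9604 + 24005\right) + 22 = \left(38416 + 24005\right) + 22 = 62421 + 22 = 62443$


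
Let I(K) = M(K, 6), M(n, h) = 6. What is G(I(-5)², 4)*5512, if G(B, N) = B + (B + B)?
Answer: 595296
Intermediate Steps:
I(K) = 6
G(B, N) = 3*B (G(B, N) = B + 2*B = 3*B)
G(I(-5)², 4)*5512 = (3*6²)*5512 = (3*36)*5512 = 108*5512 = 595296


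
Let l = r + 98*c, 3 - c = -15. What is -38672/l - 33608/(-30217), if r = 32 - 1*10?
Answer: -554263968/26983781 ≈ -20.541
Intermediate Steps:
c = 18 (c = 3 - 1*(-15) = 3 + 15 = 18)
r = 22 (r = 32 - 10 = 22)
l = 1786 (l = 22 + 98*18 = 22 + 1764 = 1786)
-38672/l - 33608/(-30217) = -38672/1786 - 33608/(-30217) = -38672*1/1786 - 33608*(-1/30217) = -19336/893 + 33608/30217 = -554263968/26983781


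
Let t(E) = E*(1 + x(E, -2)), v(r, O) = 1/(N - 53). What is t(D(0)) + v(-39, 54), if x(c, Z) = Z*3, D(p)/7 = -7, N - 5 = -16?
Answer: 15679/64 ≈ 244.98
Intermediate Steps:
N = -11 (N = 5 - 16 = -11)
D(p) = -49 (D(p) = 7*(-7) = -49)
v(r, O) = -1/64 (v(r, O) = 1/(-11 - 53) = 1/(-64) = -1/64)
x(c, Z) = 3*Z
t(E) = -5*E (t(E) = E*(1 + 3*(-2)) = E*(1 - 6) = E*(-5) = -5*E)
t(D(0)) + v(-39, 54) = -5*(-49) - 1/64 = 245 - 1/64 = 15679/64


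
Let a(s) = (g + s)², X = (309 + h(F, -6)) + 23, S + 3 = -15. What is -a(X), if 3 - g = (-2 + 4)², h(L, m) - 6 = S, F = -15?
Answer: -101761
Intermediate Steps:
S = -18 (S = -3 - 15 = -18)
h(L, m) = -12 (h(L, m) = 6 - 18 = -12)
g = -1 (g = 3 - (-2 + 4)² = 3 - 1*2² = 3 - 1*4 = 3 - 4 = -1)
X = 320 (X = (309 - 12) + 23 = 297 + 23 = 320)
a(s) = (-1 + s)²
-a(X) = -(-1 + 320)² = -1*319² = -1*101761 = -101761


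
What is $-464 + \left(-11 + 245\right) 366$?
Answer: $85180$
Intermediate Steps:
$-464 + \left(-11 + 245\right) 366 = -464 + 234 \cdot 366 = -464 + 85644 = 85180$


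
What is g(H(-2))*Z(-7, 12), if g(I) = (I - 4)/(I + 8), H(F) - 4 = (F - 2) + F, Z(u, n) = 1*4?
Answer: -4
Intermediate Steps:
Z(u, n) = 4
H(F) = 2 + 2*F (H(F) = 4 + ((F - 2) + F) = 4 + ((-2 + F) + F) = 4 + (-2 + 2*F) = 2 + 2*F)
g(I) = (-4 + I)/(8 + I)
g(H(-2))*Z(-7, 12) = ((-4 + (2 + 2*(-2)))/(8 + (2 + 2*(-2))))*4 = ((-4 + (2 - 4))/(8 + (2 - 4)))*4 = ((-4 - 2)/(8 - 2))*4 = (-6/6)*4 = ((⅙)*(-6))*4 = -1*4 = -4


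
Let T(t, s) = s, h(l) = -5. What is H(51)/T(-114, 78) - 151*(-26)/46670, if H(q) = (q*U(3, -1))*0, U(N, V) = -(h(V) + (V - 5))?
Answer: 151/1795 ≈ 0.084123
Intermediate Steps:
U(N, V) = 10 - V (U(N, V) = -(-5 + (V - 5)) = -(-5 + (-5 + V)) = -(-10 + V) = 10 - V)
H(q) = 0 (H(q) = (q*(10 - 1*(-1)))*0 = (q*(10 + 1))*0 = (q*11)*0 = (11*q)*0 = 0)
H(51)/T(-114, 78) - 151*(-26)/46670 = 0/78 - 151*(-26)/46670 = 0*(1/78) + 3926*(1/46670) = 0 + 151/1795 = 151/1795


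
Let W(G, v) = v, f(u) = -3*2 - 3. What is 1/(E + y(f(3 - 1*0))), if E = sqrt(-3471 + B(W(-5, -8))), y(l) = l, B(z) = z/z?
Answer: -9/3551 - I*sqrt(3470)/3551 ≈ -0.0025345 - 0.016589*I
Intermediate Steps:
f(u) = -9 (f(u) = -6 - 3 = -9)
B(z) = 1
E = I*sqrt(3470) (E = sqrt(-3471 + 1) = sqrt(-3470) = I*sqrt(3470) ≈ 58.907*I)
1/(E + y(f(3 - 1*0))) = 1/(I*sqrt(3470) - 9) = 1/(-9 + I*sqrt(3470))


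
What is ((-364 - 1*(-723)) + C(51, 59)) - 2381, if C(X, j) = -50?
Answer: -2072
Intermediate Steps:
((-364 - 1*(-723)) + C(51, 59)) - 2381 = ((-364 - 1*(-723)) - 50) - 2381 = ((-364 + 723) - 50) - 2381 = (359 - 50) - 2381 = 309 - 2381 = -2072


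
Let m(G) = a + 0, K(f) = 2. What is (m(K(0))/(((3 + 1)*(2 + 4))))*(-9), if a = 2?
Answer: -¾ ≈ -0.75000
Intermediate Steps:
m(G) = 2 (m(G) = 2 + 0 = 2)
(m(K(0))/(((3 + 1)*(2 + 4))))*(-9) = (2/((3 + 1)*(2 + 4)))*(-9) = (2/(4*6))*(-9) = (2/24)*(-9) = ((1/24)*2)*(-9) = (1/12)*(-9) = -¾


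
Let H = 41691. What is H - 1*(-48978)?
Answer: 90669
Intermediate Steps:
H - 1*(-48978) = 41691 - 1*(-48978) = 41691 + 48978 = 90669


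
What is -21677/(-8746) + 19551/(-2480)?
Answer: -58617043/10845040 ≈ -5.4050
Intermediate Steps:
-21677/(-8746) + 19551/(-2480) = -21677*(-1/8746) + 19551*(-1/2480) = 21677/8746 - 19551/2480 = -58617043/10845040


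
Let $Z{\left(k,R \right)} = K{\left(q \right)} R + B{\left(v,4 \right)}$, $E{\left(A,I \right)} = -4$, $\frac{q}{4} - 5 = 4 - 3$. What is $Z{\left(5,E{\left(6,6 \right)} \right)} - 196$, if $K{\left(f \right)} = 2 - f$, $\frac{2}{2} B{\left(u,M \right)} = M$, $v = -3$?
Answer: $-104$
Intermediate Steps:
$B{\left(u,M \right)} = M$
$q = 24$ ($q = 20 + 4 \left(4 - 3\right) = 20 + 4 \cdot 1 = 20 + 4 = 24$)
$Z{\left(k,R \right)} = 4 - 22 R$ ($Z{\left(k,R \right)} = \left(2 - 24\right) R + 4 = - 22 R + 4 = 4 - 22 R$)
$Z{\left(5,E{\left(6,6 \right)} \right)} - 196 = \left(4 - -88\right) - 196 = \left(4 + 88\right) - 196 = 92 - 196 = -104$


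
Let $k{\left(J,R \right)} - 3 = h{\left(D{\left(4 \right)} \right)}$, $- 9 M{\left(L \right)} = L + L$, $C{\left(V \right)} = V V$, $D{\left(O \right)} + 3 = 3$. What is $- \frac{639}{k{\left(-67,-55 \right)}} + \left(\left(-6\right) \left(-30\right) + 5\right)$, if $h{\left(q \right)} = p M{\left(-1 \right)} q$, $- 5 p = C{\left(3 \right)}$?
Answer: $-28$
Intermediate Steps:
$D{\left(O \right)} = 0$ ($D{\left(O \right)} = -3 + 3 = 0$)
$C{\left(V \right)} = V^{2}$
$M{\left(L \right)} = - \frac{2 L}{9}$ ($M{\left(L \right)} = - \frac{L + L}{9} = - \frac{2 L}{9}$)
$p = - \frac{9}{5}$ ($p = - \frac{3^{2}}{5} = \left(- \frac{1}{5}\right) 9 = - \frac{9}{5} \approx -1.8$)
$h{\left(q \right)} = - \frac{2 q}{5}$ ($h{\left(q \right)} = - \frac{9 \left(\left(- \frac{2}{9}\right) \left(-1\right)\right)}{5} q = \left(- \frac{9}{5}\right) \frac{2}{9} q = - \frac{2 q}{5}$)
$k{\left(J,R \right)} = 3$ ($k{\left(J,R \right)} = 3 - 0 = 3 + 0 = 3$)
$- \frac{639}{k{\left(-67,-55 \right)}} + \left(\left(-6\right) \left(-30\right) + 5\right) = - \frac{639}{3} + \left(\left(-6\right) \left(-30\right) + 5\right) = \left(-639\right) \frac{1}{3} + \left(180 + 5\right) = -213 + 185 = -28$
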